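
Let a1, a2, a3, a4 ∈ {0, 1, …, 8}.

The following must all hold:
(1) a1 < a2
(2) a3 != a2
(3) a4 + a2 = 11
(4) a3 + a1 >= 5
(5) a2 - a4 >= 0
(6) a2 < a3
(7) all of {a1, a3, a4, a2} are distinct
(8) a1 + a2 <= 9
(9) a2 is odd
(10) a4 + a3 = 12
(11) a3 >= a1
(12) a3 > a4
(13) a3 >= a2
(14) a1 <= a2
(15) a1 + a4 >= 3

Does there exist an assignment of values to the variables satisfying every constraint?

Satisfiable

Take a1 = 0, a2 = 7, a3 = 8, a4 = 4. Then constraint 3: a4 + a2 = 11; constraint 4: a3 + a1 = 8; constraint 5: a2 - a4 = 3, and every other listed constraint is also met.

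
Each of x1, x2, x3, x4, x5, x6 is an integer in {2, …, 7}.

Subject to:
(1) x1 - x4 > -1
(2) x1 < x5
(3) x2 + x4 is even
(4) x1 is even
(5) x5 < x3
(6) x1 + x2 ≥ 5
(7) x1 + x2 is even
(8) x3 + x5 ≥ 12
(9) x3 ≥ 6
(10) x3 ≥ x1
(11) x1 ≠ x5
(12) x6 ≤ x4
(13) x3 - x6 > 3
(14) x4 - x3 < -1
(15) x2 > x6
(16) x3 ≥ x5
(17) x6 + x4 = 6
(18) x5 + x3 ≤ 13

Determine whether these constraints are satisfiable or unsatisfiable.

Satisfiable

One satisfying assignment is x1 = 4, x2 = 4, x3 = 7, x4 = 4, x5 = 5, x6 = 2.
For the less obvious constraints — constraint 1: x1 - x4 = 0; constraint 6: x1 + x2 = 8; constraint 8: x3 + x5 = 12 — and the others hold by inspection.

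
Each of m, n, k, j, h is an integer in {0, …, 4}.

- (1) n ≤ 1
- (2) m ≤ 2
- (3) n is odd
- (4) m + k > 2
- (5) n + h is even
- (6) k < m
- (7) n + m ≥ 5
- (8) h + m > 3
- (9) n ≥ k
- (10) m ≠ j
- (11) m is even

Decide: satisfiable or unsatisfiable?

From constraint 1: n ≤ 1. From constraint 2: m ≤ 2. Hence n + m ≤ 3. But constraint 7 requires n + m ≥ 5, and 5 > 3. Contradiction.

Unsatisfiable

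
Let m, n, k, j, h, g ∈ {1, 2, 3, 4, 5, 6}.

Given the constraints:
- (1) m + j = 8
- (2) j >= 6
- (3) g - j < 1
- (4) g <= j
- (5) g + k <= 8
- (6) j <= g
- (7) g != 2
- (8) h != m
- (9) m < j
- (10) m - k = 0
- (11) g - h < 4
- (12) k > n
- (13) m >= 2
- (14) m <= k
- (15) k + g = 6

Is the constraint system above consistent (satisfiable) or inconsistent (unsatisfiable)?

From constraints 13 and 14: k ≥ m ≥ 2. From constraints 2 and 6: g ≥ j ≥ 6. Hence k + g ≥ 8. But constraint 15 requires k + g = 6, and 6 < 8. Contradiction.

Unsatisfiable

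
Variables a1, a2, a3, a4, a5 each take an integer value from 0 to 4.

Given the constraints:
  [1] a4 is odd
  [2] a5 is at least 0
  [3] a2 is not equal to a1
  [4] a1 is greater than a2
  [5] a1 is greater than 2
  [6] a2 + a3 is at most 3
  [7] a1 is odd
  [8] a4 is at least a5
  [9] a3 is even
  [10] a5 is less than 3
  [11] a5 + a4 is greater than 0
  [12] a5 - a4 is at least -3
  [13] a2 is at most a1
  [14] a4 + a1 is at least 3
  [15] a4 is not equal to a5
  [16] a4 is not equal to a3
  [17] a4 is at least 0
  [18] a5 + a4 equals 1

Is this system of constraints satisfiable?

Satisfiable

Try a1 = 3, a2 = 2, a3 = 0, a4 = 1, a5 = 0.
Check constraint 6: a2 + a3 = 2; constraint 11: a5 + a4 = 1; constraint 12: a5 - a4 = -1. The remaining constraints are straightforward to verify.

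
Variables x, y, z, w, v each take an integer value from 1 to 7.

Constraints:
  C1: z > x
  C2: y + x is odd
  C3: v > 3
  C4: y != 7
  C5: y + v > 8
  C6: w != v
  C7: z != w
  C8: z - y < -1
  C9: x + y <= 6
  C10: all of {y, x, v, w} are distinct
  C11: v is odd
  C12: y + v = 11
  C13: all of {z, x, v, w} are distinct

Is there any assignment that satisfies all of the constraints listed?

Satisfiable

Try x = 1, y = 4, z = 2, w = 3, v = 7.
Check constraint 5: y + v = 11; constraint 8: z - y = -2. The remaining constraints are straightforward to verify.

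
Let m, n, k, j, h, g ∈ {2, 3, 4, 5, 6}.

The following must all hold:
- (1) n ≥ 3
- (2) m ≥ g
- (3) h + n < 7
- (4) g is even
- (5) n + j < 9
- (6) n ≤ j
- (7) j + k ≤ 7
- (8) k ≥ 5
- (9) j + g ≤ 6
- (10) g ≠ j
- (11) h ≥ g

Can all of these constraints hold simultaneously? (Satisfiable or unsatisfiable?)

From constraints 1 and 6: j ≥ n ≥ 3. From constraint 8: k ≥ 5. Hence j + k ≥ 8. But constraint 7 requires j + k ≤ 7, and 7 < 8. Contradiction.

Unsatisfiable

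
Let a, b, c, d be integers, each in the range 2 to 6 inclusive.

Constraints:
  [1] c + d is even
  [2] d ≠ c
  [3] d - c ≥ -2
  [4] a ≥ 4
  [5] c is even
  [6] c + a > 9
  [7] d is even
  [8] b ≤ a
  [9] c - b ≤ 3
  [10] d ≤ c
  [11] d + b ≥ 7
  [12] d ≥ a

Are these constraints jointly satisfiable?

Satisfiable

The assignment a = 4, b = 3, c = 6, d = 4 works:
  constraint 3 holds since d - c = -2.
  constraint 6 holds since c + a = 10.
The rest check out directly.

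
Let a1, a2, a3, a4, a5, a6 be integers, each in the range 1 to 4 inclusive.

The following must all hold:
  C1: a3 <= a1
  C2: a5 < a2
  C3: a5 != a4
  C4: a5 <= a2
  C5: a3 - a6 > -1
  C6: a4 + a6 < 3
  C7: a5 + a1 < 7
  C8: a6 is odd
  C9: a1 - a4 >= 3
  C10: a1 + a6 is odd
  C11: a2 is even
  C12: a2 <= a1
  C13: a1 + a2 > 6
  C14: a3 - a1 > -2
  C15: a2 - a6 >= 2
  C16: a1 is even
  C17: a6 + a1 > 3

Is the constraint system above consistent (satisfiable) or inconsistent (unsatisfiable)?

Satisfiable

Take a1 = 4, a2 = 4, a3 = 3, a4 = 1, a5 = 2, a6 = 1. Then constraint 5: a3 - a6 = 2; constraint 6: a4 + a6 = 2; constraint 7: a5 + a1 = 6, and every other listed constraint is also met.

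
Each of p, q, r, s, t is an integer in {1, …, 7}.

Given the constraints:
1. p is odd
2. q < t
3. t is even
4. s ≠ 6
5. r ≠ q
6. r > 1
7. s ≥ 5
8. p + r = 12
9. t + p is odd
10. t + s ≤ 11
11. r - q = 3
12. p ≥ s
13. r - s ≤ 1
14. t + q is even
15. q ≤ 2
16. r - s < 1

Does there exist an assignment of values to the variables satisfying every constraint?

Try p = 7, q = 2, r = 5, s = 5, t = 6.
Check constraint 8: p + r = 12; constraint 10: t + s = 11; constraint 11: r - q = 3. The remaining constraints are straightforward to verify.

Satisfiable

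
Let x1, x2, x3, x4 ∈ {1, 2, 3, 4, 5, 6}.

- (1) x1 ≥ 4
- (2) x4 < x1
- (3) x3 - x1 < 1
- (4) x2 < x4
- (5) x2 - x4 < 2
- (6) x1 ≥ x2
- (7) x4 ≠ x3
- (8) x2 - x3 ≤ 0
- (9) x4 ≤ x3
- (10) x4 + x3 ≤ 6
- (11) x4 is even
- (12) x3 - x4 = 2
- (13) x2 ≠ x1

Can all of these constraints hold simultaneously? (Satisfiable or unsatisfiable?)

Satisfiable

Take x1 = 4, x2 = 1, x3 = 4, x4 = 2. Then constraint 3: x3 - x1 = 0; constraint 5: x2 - x4 = -1; constraint 8: x2 - x3 = -3, and every other listed constraint is also met.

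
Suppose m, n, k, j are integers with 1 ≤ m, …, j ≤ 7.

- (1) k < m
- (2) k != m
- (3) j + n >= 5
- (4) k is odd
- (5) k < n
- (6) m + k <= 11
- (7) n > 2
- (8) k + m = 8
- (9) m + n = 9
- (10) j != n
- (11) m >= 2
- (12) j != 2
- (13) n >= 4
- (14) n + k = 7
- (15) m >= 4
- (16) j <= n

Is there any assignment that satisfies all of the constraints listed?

Take m = 5, n = 4, k = 3, j = 1. Then constraint 3: j + n = 5; constraint 6: m + k = 8, and every other listed constraint is also met.

Satisfiable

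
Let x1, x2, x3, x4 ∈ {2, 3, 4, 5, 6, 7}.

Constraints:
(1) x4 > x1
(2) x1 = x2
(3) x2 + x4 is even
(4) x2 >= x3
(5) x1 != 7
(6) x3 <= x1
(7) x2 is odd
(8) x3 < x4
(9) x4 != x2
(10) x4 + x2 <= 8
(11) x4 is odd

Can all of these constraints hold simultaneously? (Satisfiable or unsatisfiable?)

Satisfiable

One satisfying assignment is x1 = 3, x2 = 3, x3 = 3, x4 = 5.
For the less obvious constraints — constraint 3: x2 + x4 = 8 is even; constraint 7: x2 = 3 is odd; constraint 10: x4 + x2 = 8 — and the others hold by inspection.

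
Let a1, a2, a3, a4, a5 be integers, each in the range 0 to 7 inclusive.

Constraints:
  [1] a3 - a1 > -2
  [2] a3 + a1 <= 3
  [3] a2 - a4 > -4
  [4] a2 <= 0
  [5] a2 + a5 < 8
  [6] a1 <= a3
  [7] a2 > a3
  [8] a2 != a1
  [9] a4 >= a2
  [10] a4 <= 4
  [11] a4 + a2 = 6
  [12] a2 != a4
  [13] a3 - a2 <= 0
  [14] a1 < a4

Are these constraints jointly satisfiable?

From constraint 10: a4 ≤ 4. From constraint 4: a2 ≤ 0. Hence a4 + a2 ≤ 4. But constraint 11 requires a4 + a2 = 6, and 6 > 4. Contradiction.

Unsatisfiable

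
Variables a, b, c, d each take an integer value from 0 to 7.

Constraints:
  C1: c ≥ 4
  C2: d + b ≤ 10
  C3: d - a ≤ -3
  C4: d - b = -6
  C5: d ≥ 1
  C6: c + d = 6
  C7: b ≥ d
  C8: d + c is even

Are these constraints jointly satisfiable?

Satisfiable

Setting (a, b, c, d) = (7, 7, 5, 1) satisfies everything: constraint 2: d + b = 8; constraint 3: d - a = -6; constraint 4: d - b = -6, and the others follow.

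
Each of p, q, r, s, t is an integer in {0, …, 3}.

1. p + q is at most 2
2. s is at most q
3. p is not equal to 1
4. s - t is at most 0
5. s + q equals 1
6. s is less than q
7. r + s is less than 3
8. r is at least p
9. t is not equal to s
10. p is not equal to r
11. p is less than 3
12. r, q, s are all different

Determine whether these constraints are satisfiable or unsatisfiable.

The assignment p = 0, q = 1, r = 2, s = 0, t = 2 works:
  constraint 1 holds since p + q = 1.
  constraint 4 holds since s - t = -2.
  constraint 5 holds since s + q = 1.
The rest check out directly.

Satisfiable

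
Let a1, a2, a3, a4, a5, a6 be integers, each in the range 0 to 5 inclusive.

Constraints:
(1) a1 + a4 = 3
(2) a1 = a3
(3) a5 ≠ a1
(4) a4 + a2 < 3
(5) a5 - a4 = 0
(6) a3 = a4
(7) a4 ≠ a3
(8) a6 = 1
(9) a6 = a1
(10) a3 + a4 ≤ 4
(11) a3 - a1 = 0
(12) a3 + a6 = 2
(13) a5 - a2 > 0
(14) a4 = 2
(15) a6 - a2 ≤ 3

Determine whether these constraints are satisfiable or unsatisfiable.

Unsatisfiable

Constraint 8 fixes a6 = 1 and constraint 14 fixes a4 = 2. Constraints 2, 6, and 9 give a6 = a1 = a3 = a4, so a6 = a4. But 1 ≠ 2 — contradiction.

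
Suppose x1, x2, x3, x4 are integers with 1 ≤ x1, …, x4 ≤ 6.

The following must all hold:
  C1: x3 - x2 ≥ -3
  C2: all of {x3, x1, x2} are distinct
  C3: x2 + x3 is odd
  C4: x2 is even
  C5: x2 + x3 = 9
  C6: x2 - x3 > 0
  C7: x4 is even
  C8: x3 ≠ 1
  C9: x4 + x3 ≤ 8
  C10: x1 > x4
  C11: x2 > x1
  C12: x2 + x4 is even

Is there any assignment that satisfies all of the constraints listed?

Setting (x1, x2, x3, x4) = (5, 6, 3, 4) satisfies everything: constraint 1: x3 - x2 = -3; constraint 5: x2 + x3 = 9; constraint 6: x2 - x3 = 3, and the others follow.

Satisfiable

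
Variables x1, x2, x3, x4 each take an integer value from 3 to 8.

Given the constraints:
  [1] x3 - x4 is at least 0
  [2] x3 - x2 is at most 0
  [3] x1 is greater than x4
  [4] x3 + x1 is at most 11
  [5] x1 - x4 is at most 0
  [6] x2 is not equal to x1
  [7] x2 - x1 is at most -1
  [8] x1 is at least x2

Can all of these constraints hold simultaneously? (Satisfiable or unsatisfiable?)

Constraints 1, 2, 5, and 7 give x2 − x3 ≥ 0, x3 − x4 ≥ 0, x4 − x1 ≥ 0, x1 − x2 ≥ 1.
Adding all 4 inequalities: the left sides telescope to 0, and the right sides sum to 0 + 0 + 0 + 1 = 1. So 0 ≥ 1, which is false.

Unsatisfiable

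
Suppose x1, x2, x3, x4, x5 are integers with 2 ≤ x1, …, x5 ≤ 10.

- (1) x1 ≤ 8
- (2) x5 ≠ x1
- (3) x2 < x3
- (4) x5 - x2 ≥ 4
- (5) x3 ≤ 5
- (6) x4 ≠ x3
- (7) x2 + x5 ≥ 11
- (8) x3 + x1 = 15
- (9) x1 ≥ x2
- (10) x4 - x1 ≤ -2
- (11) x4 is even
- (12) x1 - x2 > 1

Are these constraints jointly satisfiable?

From constraint 5: x3 ≤ 5. From constraint 1: x1 ≤ 8. Hence x3 + x1 ≤ 13. But constraint 8 requires x3 + x1 = 15, and 15 > 13. Contradiction.

Unsatisfiable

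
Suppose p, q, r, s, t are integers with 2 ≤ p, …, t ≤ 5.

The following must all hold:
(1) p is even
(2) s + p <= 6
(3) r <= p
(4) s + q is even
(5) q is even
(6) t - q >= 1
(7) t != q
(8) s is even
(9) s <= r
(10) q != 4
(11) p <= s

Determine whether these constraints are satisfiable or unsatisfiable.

Satisfiable

Setting (p, q, r, s, t) = (2, 2, 2, 2, 5) satisfies everything: constraint 1: p = 2 is even; constraint 2: s + p = 4; constraint 6: t - q = 3, and the others follow.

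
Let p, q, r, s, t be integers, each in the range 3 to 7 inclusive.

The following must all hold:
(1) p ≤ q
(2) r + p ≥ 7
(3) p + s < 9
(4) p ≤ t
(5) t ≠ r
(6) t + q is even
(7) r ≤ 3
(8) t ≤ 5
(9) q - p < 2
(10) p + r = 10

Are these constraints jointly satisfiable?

From constraints 4 and 8: p ≤ t ≤ 5. From constraint 7: r ≤ 3. Hence p + r ≤ 8. But constraint 10 requires p + r = 10, and 10 > 8. Contradiction.

Unsatisfiable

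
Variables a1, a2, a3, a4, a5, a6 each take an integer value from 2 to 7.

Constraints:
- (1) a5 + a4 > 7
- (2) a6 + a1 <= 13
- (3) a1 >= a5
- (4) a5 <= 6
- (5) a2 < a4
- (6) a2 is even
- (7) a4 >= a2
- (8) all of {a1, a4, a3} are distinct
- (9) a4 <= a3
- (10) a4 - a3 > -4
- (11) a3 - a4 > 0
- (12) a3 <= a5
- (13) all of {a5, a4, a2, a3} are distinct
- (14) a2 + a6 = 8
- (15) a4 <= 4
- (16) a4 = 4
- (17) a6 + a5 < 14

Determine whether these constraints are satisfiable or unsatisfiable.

Setting (a1, a2, a3, a4, a5, a6) = (7, 2, 5, 4, 6, 6) satisfies everything: constraint 1: a5 + a4 = 10; constraint 2: a6 + a1 = 13; constraint 10: a4 - a3 = -1, and the others follow.

Satisfiable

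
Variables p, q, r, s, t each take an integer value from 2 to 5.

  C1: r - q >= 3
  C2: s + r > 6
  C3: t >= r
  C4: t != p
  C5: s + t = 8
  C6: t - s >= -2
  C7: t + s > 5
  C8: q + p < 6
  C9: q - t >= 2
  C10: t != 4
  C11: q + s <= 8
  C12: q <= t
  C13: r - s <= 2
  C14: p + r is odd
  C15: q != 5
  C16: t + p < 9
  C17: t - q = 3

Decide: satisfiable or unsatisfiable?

Constraints 1, 6, 9, and 13 give q − t ≥ 2, t − s ≥ -2, s − r ≥ -2, r − q ≥ 3.
Adding all 4 inequalities: the left sides telescope to 0, and the right sides sum to 2 + (-2) + (-2) + 3 = 1. So 0 ≥ 1, which is false.

Unsatisfiable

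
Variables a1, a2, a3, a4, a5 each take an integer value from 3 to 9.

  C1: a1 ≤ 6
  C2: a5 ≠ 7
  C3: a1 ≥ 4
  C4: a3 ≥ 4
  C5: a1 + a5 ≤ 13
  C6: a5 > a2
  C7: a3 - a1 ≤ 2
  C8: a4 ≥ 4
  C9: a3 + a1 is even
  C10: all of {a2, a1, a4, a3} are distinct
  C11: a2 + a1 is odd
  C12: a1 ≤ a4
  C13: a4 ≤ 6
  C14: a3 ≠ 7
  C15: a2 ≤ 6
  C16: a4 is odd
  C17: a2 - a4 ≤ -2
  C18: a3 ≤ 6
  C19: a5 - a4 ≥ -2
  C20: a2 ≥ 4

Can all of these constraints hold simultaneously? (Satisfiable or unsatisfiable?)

Unsatisfiable

Constraints 1, 3, 4, 8, 13, 15, 18, and 20 confine each of a2, a1, a4, a3 to the 3 values {4, …, 6}.
Constraint 10 requires all 4 of them to be distinct, but only 3 values are available — impossible by the pigeonhole principle.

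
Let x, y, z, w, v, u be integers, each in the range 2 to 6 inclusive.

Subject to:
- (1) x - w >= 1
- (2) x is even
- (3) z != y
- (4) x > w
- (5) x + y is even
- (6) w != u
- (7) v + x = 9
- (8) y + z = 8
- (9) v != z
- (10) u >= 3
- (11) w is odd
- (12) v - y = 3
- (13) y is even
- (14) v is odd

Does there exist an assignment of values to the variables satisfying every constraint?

Satisfiable

Setting (x, y, z, w, v, u) = (4, 2, 6, 3, 5, 6) satisfies everything: constraint 1: x - w = 1; constraint 7: v + x = 9, and the others follow.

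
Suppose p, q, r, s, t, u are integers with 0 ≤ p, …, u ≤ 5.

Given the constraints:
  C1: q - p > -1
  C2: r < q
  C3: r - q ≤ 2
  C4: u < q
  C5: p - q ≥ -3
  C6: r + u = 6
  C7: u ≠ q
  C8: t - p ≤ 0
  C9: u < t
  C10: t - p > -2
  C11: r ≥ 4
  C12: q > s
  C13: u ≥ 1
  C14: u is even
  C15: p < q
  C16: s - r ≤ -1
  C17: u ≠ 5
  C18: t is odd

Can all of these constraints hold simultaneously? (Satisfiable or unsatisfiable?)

The assignment p = 4, q = 5, r = 4, s = 2, t = 3, u = 2 works:
  constraint 1 holds since q - p = 1.
  constraint 3 holds since r - q = -1.
  constraint 5 holds since p - q = -1.
The rest check out directly.

Satisfiable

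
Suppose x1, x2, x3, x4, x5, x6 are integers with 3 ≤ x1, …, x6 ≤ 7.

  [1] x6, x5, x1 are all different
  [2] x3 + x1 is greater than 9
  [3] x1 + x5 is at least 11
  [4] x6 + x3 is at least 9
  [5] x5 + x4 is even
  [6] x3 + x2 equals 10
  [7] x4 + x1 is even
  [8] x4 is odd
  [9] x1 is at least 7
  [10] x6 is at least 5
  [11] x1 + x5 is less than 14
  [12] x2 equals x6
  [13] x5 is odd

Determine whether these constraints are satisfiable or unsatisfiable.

Satisfiable

Take x1 = 7, x2 = 6, x3 = 4, x4 = 5, x5 = 5, x6 = 6. Then constraint 2: x3 + x1 = 11; constraint 3: x1 + x5 = 12; constraint 4: x6 + x3 = 10, and every other listed constraint is also met.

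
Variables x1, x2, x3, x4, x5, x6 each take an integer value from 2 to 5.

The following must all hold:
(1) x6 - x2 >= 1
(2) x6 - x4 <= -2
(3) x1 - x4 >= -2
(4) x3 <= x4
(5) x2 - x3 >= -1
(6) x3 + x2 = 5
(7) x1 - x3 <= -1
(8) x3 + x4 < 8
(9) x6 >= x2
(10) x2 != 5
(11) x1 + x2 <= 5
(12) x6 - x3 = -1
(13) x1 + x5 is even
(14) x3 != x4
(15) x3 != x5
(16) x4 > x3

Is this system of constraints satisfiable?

Constraints 1, 2, 3, 5, and 7 give x1 − x4 ≥ -2, x4 − x6 ≥ 2, x6 − x2 ≥ 1, x2 − x3 ≥ -1, x3 − x1 ≥ 1.
Adding all 5 inequalities: the left sides telescope to 0, and the right sides sum to (-2) + 2 + 1 + (-1) + 1 = 1. So 0 ≥ 1, which is false.

Unsatisfiable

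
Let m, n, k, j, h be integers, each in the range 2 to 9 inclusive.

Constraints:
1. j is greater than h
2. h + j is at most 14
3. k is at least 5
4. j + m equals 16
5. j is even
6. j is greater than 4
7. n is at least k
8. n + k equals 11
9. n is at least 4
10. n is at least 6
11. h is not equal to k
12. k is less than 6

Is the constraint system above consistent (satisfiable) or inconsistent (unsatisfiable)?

Setting (m, n, k, j, h) = (8, 6, 5, 8, 4) satisfies everything: constraint 2: h + j = 12; constraint 4: j + m = 16; constraint 8: n + k = 11, and the others follow.

Satisfiable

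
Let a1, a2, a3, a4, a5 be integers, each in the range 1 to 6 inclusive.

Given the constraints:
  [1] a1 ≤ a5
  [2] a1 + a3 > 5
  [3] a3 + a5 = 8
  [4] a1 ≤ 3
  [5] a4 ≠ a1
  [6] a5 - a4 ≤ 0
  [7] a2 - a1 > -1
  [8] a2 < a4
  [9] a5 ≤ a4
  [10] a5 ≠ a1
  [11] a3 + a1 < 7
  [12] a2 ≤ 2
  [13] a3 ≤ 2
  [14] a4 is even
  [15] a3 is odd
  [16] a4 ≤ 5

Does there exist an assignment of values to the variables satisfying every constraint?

Unsatisfiable

From constraint 13: a3 ≤ 2. From constraints 9 and 16: a5 ≤ a4 ≤ 5. Hence a3 + a5 ≤ 7. But constraint 3 requires a3 + a5 = 8, and 8 > 7. Contradiction.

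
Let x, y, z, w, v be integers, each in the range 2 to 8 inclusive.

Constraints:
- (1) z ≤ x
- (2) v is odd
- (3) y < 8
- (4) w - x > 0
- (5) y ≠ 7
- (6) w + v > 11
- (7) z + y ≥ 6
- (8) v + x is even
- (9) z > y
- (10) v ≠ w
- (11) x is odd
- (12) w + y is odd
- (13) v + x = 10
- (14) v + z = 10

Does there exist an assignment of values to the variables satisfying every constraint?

Setting (x, y, z, w, v) = (5, 3, 5, 8, 5) satisfies everything: constraint 4: w - x = 3; constraint 6: w + v = 13; constraint 7: z + y = 8, and the others follow.

Satisfiable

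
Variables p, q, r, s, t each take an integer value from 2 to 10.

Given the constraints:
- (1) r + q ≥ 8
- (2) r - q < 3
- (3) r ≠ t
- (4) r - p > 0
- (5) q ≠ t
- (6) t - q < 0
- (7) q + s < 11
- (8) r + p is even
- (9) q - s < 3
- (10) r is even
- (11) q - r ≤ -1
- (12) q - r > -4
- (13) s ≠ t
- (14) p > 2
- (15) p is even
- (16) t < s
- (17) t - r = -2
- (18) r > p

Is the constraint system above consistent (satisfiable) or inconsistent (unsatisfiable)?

Try p = 4, q = 5, r = 6, s = 5, t = 4.
Check constraint 1: r + q = 11; constraint 2: r - q = 1. The remaining constraints are straightforward to verify.

Satisfiable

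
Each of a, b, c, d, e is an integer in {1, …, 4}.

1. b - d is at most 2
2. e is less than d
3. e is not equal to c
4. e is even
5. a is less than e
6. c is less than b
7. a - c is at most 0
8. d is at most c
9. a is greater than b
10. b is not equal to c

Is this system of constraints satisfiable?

Constraints 2, 5, 6, 8, and 9 give c < b, b < a, a < e, e < d, d ≤ c. Chaining: c < b < a < e < d ≤ c, which forces c < c — impossible.

Unsatisfiable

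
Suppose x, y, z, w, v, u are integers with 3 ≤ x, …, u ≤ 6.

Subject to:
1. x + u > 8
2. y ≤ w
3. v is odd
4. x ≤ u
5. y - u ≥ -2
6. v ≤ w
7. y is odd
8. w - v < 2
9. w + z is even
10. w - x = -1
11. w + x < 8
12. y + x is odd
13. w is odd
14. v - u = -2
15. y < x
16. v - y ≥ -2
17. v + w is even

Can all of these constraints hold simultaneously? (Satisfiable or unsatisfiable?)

Satisfiable

Take x = 4, y = 3, z = 3, w = 3, v = 3, u = 5. Then constraint 1: x + u = 9; constraint 5: y - u = -2, and every other listed constraint is also met.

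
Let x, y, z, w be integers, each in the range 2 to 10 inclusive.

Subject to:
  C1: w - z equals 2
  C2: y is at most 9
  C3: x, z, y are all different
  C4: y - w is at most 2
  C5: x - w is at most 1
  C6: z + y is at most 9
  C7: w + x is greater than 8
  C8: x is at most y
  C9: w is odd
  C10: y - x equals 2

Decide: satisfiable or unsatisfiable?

Satisfiable

The assignment x = 4, y = 6, z = 3, w = 5 works:
  constraint 1 holds since w - z = 2.
  constraint 4 holds since y - w = 1.
  constraint 5 holds since x - w = -1.
The rest check out directly.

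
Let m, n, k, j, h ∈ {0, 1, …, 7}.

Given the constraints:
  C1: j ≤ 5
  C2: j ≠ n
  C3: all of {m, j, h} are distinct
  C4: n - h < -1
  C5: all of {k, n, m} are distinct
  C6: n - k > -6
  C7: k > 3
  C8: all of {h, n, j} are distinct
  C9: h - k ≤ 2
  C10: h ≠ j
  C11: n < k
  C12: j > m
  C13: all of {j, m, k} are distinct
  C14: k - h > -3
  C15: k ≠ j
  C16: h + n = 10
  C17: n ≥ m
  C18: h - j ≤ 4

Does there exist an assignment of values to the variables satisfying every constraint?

Satisfiable

Try m = 1, n = 3, k = 7, j = 4, h = 7.
Check constraint 4: n - h = -4; constraint 6: n - k = -4. The remaining constraints are straightforward to verify.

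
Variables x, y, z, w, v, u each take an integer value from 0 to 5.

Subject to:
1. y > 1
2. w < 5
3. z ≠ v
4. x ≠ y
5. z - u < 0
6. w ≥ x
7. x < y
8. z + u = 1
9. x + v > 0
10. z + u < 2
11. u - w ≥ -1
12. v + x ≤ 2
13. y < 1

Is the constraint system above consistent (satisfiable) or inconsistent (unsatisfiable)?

Unsatisfiable

From constraint 1: y ≥ 2. From constraint 13: y ≤ 0. But 0 < 2, so no value of y works.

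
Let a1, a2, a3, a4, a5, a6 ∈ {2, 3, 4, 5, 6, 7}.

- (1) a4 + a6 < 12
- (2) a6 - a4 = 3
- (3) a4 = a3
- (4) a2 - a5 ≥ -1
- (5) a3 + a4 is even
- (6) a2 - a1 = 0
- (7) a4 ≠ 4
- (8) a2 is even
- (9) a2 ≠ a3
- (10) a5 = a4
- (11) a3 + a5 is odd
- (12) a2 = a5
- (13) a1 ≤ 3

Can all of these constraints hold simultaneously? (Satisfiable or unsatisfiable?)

Unsatisfiable

From constraints 3, 10, and 12, a2 = a5 = a4 = a3, so a2 = a3. But constraint 9 says a2 ≠ a3. Contradiction.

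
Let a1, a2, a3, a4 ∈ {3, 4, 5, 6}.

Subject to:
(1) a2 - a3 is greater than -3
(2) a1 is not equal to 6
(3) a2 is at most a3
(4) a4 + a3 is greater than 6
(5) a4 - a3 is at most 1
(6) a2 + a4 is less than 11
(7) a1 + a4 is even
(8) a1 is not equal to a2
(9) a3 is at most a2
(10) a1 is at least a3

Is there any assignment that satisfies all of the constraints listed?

Satisfiable

The assignment a1 = 5, a2 = 4, a3 = 4, a4 = 5 works:
  constraint 1 holds since a2 - a3 = 0.
  constraint 4 holds since a4 + a3 = 9.
The rest check out directly.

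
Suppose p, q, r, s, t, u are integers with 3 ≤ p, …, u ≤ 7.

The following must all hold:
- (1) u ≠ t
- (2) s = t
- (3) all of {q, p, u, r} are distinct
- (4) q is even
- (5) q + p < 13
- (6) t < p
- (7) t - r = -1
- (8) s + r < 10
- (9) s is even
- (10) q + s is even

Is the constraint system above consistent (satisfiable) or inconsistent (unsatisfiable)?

Setting (p, q, r, s, t, u) = (7, 4, 5, 4, 4, 3) satisfies everything: constraint 5: q + p = 11; constraint 7: t - r = -1, and the others follow.

Satisfiable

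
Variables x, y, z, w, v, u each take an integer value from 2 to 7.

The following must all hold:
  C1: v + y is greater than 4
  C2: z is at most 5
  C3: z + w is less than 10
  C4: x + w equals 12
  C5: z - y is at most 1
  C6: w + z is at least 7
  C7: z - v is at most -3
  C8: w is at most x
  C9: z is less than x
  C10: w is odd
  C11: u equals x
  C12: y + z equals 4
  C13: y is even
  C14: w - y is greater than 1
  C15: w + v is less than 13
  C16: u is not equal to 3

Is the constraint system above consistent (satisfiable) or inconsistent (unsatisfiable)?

Satisfiable

Take x = 7, y = 2, z = 2, w = 5, v = 5, u = 7. Then constraint 1: v + y = 7; constraint 3: z + w = 7, and every other listed constraint is also met.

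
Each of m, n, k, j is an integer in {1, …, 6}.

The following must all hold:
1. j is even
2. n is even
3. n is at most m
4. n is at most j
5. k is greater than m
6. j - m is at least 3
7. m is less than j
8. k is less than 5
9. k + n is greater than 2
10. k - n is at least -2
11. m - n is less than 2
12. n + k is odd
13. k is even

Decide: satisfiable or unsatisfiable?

Unsatisfiable

Constraint 2 makes n even and constraint 13 makes k even, so n + k must be even. Constraint 12 says n + k is odd — contradiction.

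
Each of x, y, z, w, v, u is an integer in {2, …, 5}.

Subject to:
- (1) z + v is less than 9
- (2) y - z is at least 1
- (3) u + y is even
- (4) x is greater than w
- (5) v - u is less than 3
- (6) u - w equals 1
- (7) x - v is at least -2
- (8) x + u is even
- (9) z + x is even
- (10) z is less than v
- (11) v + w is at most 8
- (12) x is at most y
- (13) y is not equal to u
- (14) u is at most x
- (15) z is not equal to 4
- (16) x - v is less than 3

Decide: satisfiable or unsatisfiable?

The assignment x = 5, y = 5, z = 3, w = 2, v = 4, u = 3 works:
  constraint 1 holds since z + v = 7.
  constraint 2 holds since y - z = 2.
The rest check out directly.

Satisfiable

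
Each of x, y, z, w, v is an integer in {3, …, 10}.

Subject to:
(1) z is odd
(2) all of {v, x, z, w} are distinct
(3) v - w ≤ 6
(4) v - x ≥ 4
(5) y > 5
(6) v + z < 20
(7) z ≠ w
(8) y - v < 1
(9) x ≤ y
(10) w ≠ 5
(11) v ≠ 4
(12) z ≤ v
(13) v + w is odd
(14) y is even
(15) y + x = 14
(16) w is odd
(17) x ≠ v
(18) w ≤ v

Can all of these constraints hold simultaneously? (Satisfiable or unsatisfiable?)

One satisfying assignment is x = 6, y = 8, z = 9, w = 7, v = 10.
For the less obvious constraints — constraint 3: v - w = 3; constraint 4: v - x = 4; constraint 6: v + z = 19 — and the others hold by inspection.

Satisfiable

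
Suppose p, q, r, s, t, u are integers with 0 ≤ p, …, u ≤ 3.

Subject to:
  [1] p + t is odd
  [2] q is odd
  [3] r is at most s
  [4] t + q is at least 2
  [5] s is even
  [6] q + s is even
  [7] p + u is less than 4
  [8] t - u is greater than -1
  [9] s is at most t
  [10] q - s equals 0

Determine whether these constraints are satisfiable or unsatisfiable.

Unsatisfiable

Constraint 2 makes q odd and constraint 5 makes s even, so q + s must be odd. Constraint 6 says q + s is even — contradiction.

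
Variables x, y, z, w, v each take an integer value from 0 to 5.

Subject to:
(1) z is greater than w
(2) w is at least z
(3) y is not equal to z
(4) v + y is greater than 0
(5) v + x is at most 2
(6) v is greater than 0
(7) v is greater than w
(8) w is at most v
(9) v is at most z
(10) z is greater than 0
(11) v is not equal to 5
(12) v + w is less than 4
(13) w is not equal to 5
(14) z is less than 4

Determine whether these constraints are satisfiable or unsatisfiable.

Unsatisfiable

Constraints 2, 7, and 9 give z ≤ w, w < v, v ≤ z. Chaining: z ≤ w < v ≤ z, which forces z < z — impossible.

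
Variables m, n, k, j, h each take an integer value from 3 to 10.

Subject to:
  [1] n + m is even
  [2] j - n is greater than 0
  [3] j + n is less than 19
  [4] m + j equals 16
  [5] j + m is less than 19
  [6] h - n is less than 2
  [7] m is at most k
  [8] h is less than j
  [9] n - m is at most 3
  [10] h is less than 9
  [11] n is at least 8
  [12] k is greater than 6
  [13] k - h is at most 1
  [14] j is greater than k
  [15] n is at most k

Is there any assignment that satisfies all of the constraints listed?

Setting (m, n, k, j, h) = (6, 8, 8, 10, 8) satisfies everything: constraint 2: j - n = 2; constraint 3: j + n = 18, and the others follow.

Satisfiable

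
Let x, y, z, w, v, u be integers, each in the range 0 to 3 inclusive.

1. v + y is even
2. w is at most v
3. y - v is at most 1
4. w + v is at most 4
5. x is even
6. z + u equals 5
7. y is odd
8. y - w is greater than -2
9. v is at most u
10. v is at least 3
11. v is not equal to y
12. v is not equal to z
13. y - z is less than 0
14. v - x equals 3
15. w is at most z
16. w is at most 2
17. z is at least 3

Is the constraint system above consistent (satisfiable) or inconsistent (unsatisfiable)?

From constraint 17: z ≥ 3. From constraints 9 and 10: u ≥ v ≥ 3. Hence z + u ≥ 6. But constraint 6 requires z + u = 5, and 5 < 6. Contradiction.

Unsatisfiable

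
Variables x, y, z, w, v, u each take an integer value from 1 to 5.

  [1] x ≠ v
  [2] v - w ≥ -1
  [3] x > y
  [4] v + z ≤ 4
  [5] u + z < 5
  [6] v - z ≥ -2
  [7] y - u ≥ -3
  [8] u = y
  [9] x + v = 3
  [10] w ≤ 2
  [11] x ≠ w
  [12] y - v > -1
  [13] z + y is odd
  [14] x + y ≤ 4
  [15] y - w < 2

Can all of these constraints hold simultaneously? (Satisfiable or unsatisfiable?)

One satisfying assignment is x = 2, y = 1, z = 2, w = 1, v = 1, u = 1.
For the less obvious constraints — constraint 2: v - w = 0; constraint 4: v + z = 3; constraint 5: u + z = 3 — and the others hold by inspection.

Satisfiable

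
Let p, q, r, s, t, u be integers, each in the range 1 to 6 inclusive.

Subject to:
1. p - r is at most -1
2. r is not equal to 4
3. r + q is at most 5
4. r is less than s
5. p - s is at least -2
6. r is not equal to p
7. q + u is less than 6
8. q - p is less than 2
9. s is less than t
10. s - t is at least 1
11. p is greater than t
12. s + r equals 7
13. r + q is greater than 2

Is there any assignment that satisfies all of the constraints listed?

Constraints 1, 4, 9, and 11 give s < t, t < p, p < r, r < s. Chaining: s < t < p < r < s, which forces s < s — impossible.

Unsatisfiable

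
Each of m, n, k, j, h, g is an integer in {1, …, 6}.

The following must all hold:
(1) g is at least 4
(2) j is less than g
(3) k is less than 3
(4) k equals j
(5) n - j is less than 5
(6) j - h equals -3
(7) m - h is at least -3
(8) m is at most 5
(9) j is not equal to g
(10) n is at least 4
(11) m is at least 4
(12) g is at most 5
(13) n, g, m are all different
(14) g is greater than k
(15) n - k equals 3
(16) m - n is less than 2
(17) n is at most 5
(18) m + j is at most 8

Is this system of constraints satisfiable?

Constraints 1, 8, 10, 11, 12, and 17 confine each of n, g, m to the 2 values {4, 5}.
Constraint 13 requires all 3 of them to be distinct, but only 2 values are available — impossible by the pigeonhole principle.

Unsatisfiable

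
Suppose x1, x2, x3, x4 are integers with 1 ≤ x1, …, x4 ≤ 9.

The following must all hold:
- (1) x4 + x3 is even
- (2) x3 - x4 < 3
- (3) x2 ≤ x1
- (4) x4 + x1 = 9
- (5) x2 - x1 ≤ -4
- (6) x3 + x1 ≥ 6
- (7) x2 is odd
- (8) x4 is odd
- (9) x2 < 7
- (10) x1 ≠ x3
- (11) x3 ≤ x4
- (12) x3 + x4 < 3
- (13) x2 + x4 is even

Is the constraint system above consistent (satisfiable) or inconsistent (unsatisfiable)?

Satisfiable

One satisfying assignment is x1 = 8, x2 = 1, x3 = 1, x4 = 1.
For the less obvious constraints — constraint 2: x3 - x4 = 0; constraint 4: x4 + x1 = 9; constraint 5: x2 - x1 = -7 — and the others hold by inspection.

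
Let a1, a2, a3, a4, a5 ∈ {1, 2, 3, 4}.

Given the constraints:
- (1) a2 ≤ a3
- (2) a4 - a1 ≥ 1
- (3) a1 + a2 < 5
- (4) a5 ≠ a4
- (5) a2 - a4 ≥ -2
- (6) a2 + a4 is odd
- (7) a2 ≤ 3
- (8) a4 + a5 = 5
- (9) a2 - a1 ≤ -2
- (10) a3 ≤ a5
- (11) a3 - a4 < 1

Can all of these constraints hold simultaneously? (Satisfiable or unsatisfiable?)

Constraints 2, 5, and 9 give a2 − a4 ≥ -2, a4 − a1 ≥ 1, a1 − a2 ≥ 2.
Adding all 3 inequalities: the left sides telescope to 0, and the right sides sum to (-2) + 1 + 2 = 1. So 0 ≥ 1, which is false.

Unsatisfiable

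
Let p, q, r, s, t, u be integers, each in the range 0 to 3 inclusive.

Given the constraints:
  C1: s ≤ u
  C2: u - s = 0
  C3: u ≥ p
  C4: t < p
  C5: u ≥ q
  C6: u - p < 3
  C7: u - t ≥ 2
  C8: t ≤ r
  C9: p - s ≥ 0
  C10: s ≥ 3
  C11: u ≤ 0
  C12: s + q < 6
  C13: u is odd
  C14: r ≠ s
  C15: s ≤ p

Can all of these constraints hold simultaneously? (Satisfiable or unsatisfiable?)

Unsatisfiable

From constraints 10 and 15: p ≥ s and s ≥ 3, so p ≥ 3. From constraints 3 and 11: p ≤ u and u ≤ 0, so p ≤ 0. But 0 < 3, so no value of p works.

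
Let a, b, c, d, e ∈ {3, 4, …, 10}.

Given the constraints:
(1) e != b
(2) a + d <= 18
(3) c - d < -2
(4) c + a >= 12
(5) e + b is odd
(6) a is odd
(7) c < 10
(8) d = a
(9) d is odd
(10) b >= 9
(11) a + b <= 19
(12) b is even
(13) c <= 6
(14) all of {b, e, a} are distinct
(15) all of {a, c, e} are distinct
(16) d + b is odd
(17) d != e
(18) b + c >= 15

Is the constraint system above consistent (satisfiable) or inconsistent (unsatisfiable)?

Try a = 9, b = 10, c = 5, d = 9, e = 3.
Check constraint 2: a + d = 18; constraint 3: c - d = -4; constraint 4: c + a = 14. The remaining constraints are straightforward to verify.

Satisfiable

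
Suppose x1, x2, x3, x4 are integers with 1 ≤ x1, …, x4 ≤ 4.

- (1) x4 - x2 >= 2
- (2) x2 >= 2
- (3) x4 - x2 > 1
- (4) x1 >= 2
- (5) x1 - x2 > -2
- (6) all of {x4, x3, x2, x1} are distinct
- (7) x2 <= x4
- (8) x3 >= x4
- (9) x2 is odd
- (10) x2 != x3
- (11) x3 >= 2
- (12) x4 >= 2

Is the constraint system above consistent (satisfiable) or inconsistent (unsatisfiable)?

Unsatisfiable

Constraints 2, 4, 11, and 12 confine each of x4, x3, x2, x1 to the 3 values {2, …, 4} (the domain already gives each ≤ 4).
Constraint 6 requires all 4 of them to be distinct, but only 3 values are available — impossible by the pigeonhole principle.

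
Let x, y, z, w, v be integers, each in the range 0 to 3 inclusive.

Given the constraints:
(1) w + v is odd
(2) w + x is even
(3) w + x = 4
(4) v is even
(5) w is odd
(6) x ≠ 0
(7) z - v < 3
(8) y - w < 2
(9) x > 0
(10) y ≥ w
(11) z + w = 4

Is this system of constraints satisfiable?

Satisfiable

Setting (x, y, z, w, v) = (3, 2, 3, 1, 2) satisfies everything: constraint 3: w + x = 4; constraint 7: z - v = 1, and the others follow.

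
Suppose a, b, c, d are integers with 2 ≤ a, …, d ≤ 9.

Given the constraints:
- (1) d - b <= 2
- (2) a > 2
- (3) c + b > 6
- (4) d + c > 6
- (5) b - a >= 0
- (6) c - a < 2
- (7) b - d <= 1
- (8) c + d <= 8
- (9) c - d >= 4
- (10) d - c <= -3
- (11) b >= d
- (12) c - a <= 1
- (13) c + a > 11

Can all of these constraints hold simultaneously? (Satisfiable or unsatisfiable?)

Unsatisfiable

Constraints 5, 7, 9, and 12 give c − d ≥ 4, d − b ≥ -1, b − a ≥ 0, a − c ≥ -1.
Adding all 4 inequalities: the left sides telescope to 0, and the right sides sum to 4 + (-1) + 0 + (-1) = 2. So 0 ≥ 2, which is false.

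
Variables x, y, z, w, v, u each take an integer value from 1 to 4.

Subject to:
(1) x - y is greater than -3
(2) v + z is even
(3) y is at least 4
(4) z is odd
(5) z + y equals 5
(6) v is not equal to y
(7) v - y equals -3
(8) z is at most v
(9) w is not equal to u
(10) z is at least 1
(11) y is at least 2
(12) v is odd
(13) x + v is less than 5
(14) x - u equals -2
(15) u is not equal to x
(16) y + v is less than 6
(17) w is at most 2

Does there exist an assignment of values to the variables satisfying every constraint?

Satisfiable

Try x = 2, y = 4, z = 1, w = 2, v = 1, u = 4.
Check constraint 1: x - y = -2; constraint 5: z + y = 5; constraint 7: v - y = -3. The remaining constraints are straightforward to verify.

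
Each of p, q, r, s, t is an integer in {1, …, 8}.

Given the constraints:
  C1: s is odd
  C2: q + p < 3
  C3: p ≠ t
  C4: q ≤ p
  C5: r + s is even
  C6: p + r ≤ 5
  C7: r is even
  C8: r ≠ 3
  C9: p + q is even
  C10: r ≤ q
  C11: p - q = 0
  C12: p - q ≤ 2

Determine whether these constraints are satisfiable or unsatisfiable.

Unsatisfiable

Constraint 7 makes r even and constraint 1 makes s odd, so r + s must be odd. Constraint 5 says r + s is even — contradiction.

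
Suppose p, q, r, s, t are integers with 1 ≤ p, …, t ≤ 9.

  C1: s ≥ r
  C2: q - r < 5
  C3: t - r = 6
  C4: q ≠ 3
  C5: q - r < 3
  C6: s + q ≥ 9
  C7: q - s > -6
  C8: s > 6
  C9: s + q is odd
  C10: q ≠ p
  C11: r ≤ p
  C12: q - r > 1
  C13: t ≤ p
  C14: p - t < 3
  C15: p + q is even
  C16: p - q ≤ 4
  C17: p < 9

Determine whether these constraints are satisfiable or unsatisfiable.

Try p = 8, q = 4, r = 2, s = 7, t = 8.
Check constraint 2: q - r = 2; constraint 3: t - r = 6. The remaining constraints are straightforward to verify.

Satisfiable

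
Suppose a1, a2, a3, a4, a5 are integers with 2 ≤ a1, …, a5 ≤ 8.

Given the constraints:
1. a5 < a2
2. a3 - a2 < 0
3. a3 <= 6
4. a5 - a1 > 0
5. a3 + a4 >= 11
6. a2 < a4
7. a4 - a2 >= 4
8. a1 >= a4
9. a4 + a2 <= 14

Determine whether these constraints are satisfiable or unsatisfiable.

Constraints 1, 4, 6, and 8 give a4 ≤ a1, a1 < a5, a5 < a2, a2 < a4. Chaining: a4 ≤ a1 < a5 < a2 < a4, which forces a4 < a4 — impossible.

Unsatisfiable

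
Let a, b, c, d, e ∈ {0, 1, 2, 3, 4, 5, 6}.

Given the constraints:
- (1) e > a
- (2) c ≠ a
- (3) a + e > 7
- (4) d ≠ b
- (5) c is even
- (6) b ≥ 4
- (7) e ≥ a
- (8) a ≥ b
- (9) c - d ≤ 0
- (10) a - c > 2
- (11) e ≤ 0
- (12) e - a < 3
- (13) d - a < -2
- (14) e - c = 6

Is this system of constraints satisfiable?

From constraints 6 and 8: a ≥ b and b ≥ 4, so a ≥ 4. From constraints 7 and 11: a ≤ e and e ≤ 0, so a ≤ 0. But 0 < 4, so no value of a works.

Unsatisfiable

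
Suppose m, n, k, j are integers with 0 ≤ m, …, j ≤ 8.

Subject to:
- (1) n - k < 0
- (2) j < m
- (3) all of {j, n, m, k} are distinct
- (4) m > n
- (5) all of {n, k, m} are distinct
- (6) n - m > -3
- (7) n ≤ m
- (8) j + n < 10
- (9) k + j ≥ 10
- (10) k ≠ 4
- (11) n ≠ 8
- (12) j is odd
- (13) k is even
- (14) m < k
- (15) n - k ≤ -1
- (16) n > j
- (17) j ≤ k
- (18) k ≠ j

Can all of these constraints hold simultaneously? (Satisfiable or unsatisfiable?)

Satisfiable

The assignment m = 7, n = 6, k = 8, j = 3 works:
  constraint 1 holds since n - k = -2.
  constraint 6 holds since n - m = -1.
  constraint 8 holds since j + n = 9.
The rest check out directly.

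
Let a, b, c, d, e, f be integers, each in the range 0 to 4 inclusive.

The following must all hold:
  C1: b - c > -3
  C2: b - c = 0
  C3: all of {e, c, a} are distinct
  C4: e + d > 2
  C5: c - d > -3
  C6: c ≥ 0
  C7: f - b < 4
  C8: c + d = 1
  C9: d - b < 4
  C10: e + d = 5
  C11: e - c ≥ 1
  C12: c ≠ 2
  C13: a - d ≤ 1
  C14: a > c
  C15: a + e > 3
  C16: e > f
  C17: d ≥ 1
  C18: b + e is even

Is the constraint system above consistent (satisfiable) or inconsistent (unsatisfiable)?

Satisfiable

Try a = 1, b = 0, c = 0, d = 1, e = 4, f = 1.
Check constraint 1: b - c = 0; constraint 2: b - c = 0. The remaining constraints are straightforward to verify.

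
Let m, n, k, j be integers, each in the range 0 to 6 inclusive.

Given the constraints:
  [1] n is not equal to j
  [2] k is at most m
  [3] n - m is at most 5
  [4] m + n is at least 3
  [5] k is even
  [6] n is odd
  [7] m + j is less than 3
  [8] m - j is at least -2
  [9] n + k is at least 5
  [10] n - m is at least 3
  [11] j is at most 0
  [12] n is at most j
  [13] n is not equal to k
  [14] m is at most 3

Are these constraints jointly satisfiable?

From constraints 11 and 12: n ≤ j ≤ 0. From constraints 2 and 14: k ≤ m ≤ 3. Hence n + k ≤ 3. But constraint 9 requires n + k ≥ 5, and 5 > 3. Contradiction.

Unsatisfiable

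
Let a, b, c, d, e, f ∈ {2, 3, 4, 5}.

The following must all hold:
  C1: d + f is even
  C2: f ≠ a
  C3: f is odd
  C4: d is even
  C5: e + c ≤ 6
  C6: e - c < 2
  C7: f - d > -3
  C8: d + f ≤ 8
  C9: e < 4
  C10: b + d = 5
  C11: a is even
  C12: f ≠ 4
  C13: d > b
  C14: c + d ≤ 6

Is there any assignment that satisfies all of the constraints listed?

Unsatisfiable

Constraint 4 makes d even and constraint 3 makes f odd, so d + f must be odd. Constraint 1 says d + f is even — contradiction.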